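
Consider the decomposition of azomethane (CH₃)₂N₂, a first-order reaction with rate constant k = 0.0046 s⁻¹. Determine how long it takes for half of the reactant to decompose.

150.7 s

Step 1: For a first-order reaction, t₁/₂ = ln(2)/k
Step 2: t₁/₂ = ln(2)/0.0046
Step 3: t₁/₂ = 0.6931/0.0046 = 150.7 s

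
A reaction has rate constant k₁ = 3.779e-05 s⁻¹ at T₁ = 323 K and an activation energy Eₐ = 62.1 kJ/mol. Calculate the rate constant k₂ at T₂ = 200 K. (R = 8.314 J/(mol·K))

2.517e-11 s⁻¹

Step 1: Use the two-temperature Arrhenius form: ln(k₂/k₁) = -Eₐ/R × (1/T₂ - 1/T₁)
Step 2: Convert Eₐ to J/mol: 62.1 kJ/mol = 62100 J/mol
Step 3: 1/T₂ - 1/T₁ = 1/200 - 1/323 = 1.904025e-03 K⁻¹
Step 4: ln(k₂/k₁) = -62100/8.314 × 1.904025e-03 = -14.22179
Step 5: k₂ = k₁ × exp(-14.22179) = 3.779e-05 × 6.66124e-07 = 2.517e-11 s⁻¹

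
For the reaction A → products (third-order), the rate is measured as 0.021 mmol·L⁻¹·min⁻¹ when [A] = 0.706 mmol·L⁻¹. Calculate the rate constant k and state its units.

0.05968 (mmol·L⁻¹)⁻²·min⁻¹

Step 1: rate = k[A]^3, so k = rate / [A]^3.
Step 2: k = 0.021 / (0.706)^3 = 0.021 / 0.3519.
Step 3: k = 0.05968 (mmol·L⁻¹)⁻²·min⁻¹.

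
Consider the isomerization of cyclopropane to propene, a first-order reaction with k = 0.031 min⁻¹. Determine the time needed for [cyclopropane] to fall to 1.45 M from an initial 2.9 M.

22.36 min

Step 1: For first-order: t = ln([cyclopropane]₀/[cyclopropane])/k
Step 2: t = ln(2.9/1.45)/0.031
Step 3: t = ln(2)/0.031
Step 4: t = 0.6931/0.031 = 22.36 min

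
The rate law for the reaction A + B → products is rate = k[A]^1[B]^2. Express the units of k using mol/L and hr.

(mol/L)⁻²·hr⁻¹

Step 1: Overall order = 1 + 2 = 3.
Step 2: rate has units mol/L·hr⁻¹; [A]^1[B]^2 has units (mol/L)^3.
Step 3: k = rate/([A]^1[B]^2), so units of k = (mol/L)^(1-3)·hr⁻¹ = (mol/L)⁻²·hr⁻¹.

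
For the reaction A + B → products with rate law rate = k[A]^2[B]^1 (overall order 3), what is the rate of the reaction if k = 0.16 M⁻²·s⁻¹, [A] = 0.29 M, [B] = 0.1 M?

0.001346 M/s

Step 1: The rate law is rate = k[A]^2[B]^1, overall order = 2+1 = 3
Step 2: Substitute values: rate = 0.16 × (0.29)^2 × (0.1)^1
Step 3: rate = 0.16 × 0.0841 × 0.1 = 0.0013456 M/s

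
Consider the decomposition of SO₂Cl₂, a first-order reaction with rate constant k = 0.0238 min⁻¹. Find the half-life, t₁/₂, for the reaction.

29.12 min

Step 1: For a first-order reaction, t₁/₂ = ln(2)/k
Step 2: t₁/₂ = ln(2)/0.0238
Step 3: t₁/₂ = 0.6931/0.0238 = 29.12 min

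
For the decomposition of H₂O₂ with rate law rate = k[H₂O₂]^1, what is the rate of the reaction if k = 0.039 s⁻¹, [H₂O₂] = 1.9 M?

0.0741 M/s

Step 1: Identify the rate law: rate = k[H₂O₂]^1
Step 2: Substitute values: rate = 0.039 × (1.9)^1
Step 3: Calculate: rate = 0.039 × 1.9 = 0.0741 M/s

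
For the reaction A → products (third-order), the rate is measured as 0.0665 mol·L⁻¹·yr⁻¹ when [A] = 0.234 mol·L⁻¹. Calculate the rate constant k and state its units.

5.19 (mol·L⁻¹)⁻²·yr⁻¹

Step 1: rate = k[A]^3, so k = rate / [A]^3.
Step 2: k = 0.0665 / (0.234)^3 = 0.0665 / 0.01281.
Step 3: k = 5.19 (mol·L⁻¹)⁻²·yr⁻¹.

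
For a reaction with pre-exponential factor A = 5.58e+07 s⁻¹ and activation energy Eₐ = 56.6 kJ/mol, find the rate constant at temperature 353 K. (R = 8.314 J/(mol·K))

2.35e-01 s⁻¹

Step 1: Use the Arrhenius equation: k = A × exp(-Eₐ/RT)
Step 2: Convert Eₐ to J/mol: 56.6 kJ/mol = 56600 J/mol
Step 3: Calculate the exponent: -Eₐ/(RT) = -56600/(8.314 × 353) = -19.28554
Step 4: k = 5.58e+07 × exp(-19.28554)
Step 5: k = 5.58e+07 × 4.21111e-09 = 2.3498e-01 s⁻¹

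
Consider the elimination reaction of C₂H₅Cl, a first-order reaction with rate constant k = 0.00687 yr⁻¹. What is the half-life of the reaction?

100.9 yr

Step 1: For a first-order reaction, t₁/₂ = ln(2)/k
Step 2: t₁/₂ = ln(2)/0.00687
Step 3: t₁/₂ = 0.6931/0.00687 = 100.9 yr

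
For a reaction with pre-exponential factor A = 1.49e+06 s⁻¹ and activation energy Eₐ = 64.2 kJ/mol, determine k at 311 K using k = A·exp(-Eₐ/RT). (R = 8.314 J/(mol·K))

2.45e-05 s⁻¹

Step 1: Use the Arrhenius equation: k = A × exp(-Eₐ/RT)
Step 2: Convert Eₐ to J/mol: 64.2 kJ/mol = 64200 J/mol
Step 3: Calculate the exponent: -Eₐ/(RT) = -64200/(8.314 × 311) = -24.82931
Step 4: k = 1.49e+06 × exp(-24.82931)
Step 5: k = 1.49e+06 × 1.64728e-11 = 2.4544e-05 s⁻¹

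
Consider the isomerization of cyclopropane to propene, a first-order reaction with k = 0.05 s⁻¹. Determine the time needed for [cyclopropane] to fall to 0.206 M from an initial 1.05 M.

32.57 s

Step 1: For first-order: t = ln([cyclopropane]₀/[cyclopropane])/k
Step 2: t = ln(1.05/0.206)/0.05
Step 3: t = ln(5.097)/0.05
Step 4: t = 1.629/0.05 = 32.57 s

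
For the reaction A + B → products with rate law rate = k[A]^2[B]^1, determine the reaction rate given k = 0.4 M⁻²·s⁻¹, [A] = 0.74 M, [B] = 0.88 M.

0.1928 M/s

Step 1: The rate law is rate = k[A]^2[B]^1
Step 2: Substitute: rate = 0.4 × (0.74)^2 × (0.88)^1
Step 3: rate = 0.4 × 0.5476 × 0.88 = 0.192755 M/s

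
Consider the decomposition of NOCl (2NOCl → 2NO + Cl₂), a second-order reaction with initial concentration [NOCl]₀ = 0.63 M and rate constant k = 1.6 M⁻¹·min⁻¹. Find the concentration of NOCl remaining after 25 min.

0.02405 M

Step 1: For a second-order reaction: 1/[NOCl] = 1/[NOCl]₀ + kt
Step 2: 1/[NOCl] = 1/0.63 + 1.6 × 25
Step 3: 1/[NOCl] = 1.587 + 40 = 41.59
Step 4: [NOCl] = 1/41.59 = 0.02405 M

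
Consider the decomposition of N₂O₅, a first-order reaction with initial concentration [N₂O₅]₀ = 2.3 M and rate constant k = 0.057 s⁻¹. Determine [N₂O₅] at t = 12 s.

1.161 M

Step 1: For a first-order reaction: [N₂O₅] = [N₂O₅]₀ × e^(-kt)
Step 2: [N₂O₅] = 2.3 × e^(-0.057 × 12)
Step 3: [N₂O₅] = 2.3 × e^(-0.684)
Step 4: [N₂O₅] = 2.3 × 0.504595 = 1.161 M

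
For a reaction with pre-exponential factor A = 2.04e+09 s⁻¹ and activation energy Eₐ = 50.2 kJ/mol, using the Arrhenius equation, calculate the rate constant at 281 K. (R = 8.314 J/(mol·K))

9.50e-01 s⁻¹

Step 1: Use the Arrhenius equation: k = A × exp(-Eₐ/RT)
Step 2: Convert Eₐ to J/mol: 50.2 kJ/mol = 50200 J/mol
Step 3: Calculate the exponent: -Eₐ/(RT) = -50200/(8.314 × 281) = -21.48757
Step 4: k = 2.04e+09 × exp(-21.48757)
Step 5: k = 2.04e+09 × 4.65658e-10 = 9.4994e-01 s⁻¹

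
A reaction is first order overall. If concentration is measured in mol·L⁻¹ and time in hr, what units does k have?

hr⁻¹

Step 1: For overall order n, rate = k × (concentration)^n.
Step 2: Rate has units mol·L⁻¹·hr⁻¹; concentration term has units (mol·L⁻¹)^1.
Step 3: k = rate / (concentration)^n, so units of k = (mol·L⁻¹)^(1-1)·hr⁻¹ = hr⁻¹.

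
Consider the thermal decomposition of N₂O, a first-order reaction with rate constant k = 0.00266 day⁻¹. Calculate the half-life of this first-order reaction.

260.6 day

Step 1: For a first-order reaction, t₁/₂ = ln(2)/k
Step 2: t₁/₂ = ln(2)/0.00266
Step 3: t₁/₂ = 0.6931/0.00266 = 260.6 day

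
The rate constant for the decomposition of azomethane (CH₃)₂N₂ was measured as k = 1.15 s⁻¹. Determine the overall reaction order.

first order (1)

Step 1: The units of k for an nth-order reaction are (concentration)^(1-n)·(time)⁻¹.
Step 2: Here k has units s⁻¹, so the concentration exponent is 0.
Step 3: 1 - n = 0 ⇒ n = 1. The reaction is first order.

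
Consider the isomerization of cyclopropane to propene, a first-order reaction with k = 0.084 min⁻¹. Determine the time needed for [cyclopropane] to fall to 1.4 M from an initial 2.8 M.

8.252 min

Step 1: For first-order: t = ln([cyclopropane]₀/[cyclopropane])/k
Step 2: t = ln(2.8/1.4)/0.084
Step 3: t = ln(2)/0.084
Step 4: t = 0.6931/0.084 = 8.252 min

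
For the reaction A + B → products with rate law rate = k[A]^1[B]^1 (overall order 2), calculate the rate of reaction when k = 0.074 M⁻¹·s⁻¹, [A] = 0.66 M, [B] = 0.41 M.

0.02002 M/s

Step 1: The rate law is rate = k[A]^1[B]^1, overall order = 1+1 = 2
Step 2: Substitute values: rate = 0.074 × (0.66)^1 × (0.41)^1
Step 3: rate = 0.074 × 0.66 × 0.41 = 0.0200244 M/s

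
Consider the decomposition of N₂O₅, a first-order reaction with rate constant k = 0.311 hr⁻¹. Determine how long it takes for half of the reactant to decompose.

2.229 hr

Step 1: For a first-order reaction, t₁/₂ = ln(2)/k
Step 2: t₁/₂ = ln(2)/0.311
Step 3: t₁/₂ = 0.6931/0.311 = 2.229 hr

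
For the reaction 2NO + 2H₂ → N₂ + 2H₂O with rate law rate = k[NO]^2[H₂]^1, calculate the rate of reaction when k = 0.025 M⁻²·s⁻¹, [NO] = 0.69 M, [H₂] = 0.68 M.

0.008094 M/s

Step 1: The rate law is rate = k[NO]^2[H₂]^1
Step 2: Substitute: rate = 0.025 × (0.69)^2 × (0.68)^1
Step 3: rate = 0.025 × 0.4761 × 0.68 = 0.0080937 M/s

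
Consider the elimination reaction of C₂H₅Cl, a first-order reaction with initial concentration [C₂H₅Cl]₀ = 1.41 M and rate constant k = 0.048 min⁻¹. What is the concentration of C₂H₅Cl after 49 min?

0.1342 M

Step 1: For a first-order reaction: [C₂H₅Cl] = [C₂H₅Cl]₀ × e^(-kt)
Step 2: [C₂H₅Cl] = 1.41 × e^(-0.048 × 49)
Step 3: [C₂H₅Cl] = 1.41 × e^(-2.352)
Step 4: [C₂H₅Cl] = 1.41 × 0.0951786 = 0.1342 M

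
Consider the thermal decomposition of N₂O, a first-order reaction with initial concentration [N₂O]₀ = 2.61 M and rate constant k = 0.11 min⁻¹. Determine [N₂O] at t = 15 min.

0.5013 M

Step 1: For a first-order reaction: [N₂O] = [N₂O]₀ × e^(-kt)
Step 2: [N₂O] = 2.61 × e^(-0.11 × 15)
Step 3: [N₂O] = 2.61 × e^(-1.65)
Step 4: [N₂O] = 2.61 × 0.19205 = 0.5013 M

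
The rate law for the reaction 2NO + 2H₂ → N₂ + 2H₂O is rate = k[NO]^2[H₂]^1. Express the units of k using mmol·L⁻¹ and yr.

(mmol·L⁻¹)⁻²·yr⁻¹

Step 1: Overall order = 2 + 1 = 3.
Step 2: rate has units mmol·L⁻¹·yr⁻¹; [NO]^2[H₂]^1 has units (mmol·L⁻¹)^3.
Step 3: k = rate/([NO]^2[H₂]^1), so units of k = (mmol·L⁻¹)^(1-3)·yr⁻¹ = (mmol·L⁻¹)⁻²·yr⁻¹.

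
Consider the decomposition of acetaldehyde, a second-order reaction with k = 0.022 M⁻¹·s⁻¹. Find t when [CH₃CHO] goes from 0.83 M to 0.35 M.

75.11 s

Step 1: For second-order: t = (1/[CH₃CHO] - 1/[CH₃CHO]₀)/k
Step 2: t = (1/0.35 - 1/0.83)/0.022
Step 3: t = (2.857 - 1.205)/0.022
Step 4: t = 1.652/0.022 = 75.11 s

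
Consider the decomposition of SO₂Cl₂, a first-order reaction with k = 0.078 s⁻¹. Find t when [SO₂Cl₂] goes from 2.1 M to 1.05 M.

8.887 s

Step 1: For first-order: t = ln([SO₂Cl₂]₀/[SO₂Cl₂])/k
Step 2: t = ln(2.1/1.05)/0.078
Step 3: t = ln(2)/0.078
Step 4: t = 0.6931/0.078 = 8.887 s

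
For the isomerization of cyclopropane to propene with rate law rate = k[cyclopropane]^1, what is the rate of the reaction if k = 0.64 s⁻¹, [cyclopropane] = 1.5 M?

0.96 M/s

Step 1: Identify the rate law: rate = k[cyclopropane]^1
Step 2: Substitute values: rate = 0.64 × (1.5)^1
Step 3: Calculate: rate = 0.64 × 1.5 = 0.96 M/s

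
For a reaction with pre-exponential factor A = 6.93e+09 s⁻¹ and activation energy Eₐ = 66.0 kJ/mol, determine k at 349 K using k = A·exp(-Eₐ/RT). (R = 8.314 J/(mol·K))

9.17e-01 s⁻¹

Step 1: Use the Arrhenius equation: k = A × exp(-Eₐ/RT)
Step 2: Convert Eₐ to J/mol: 66.0 kJ/mol = 66000 J/mol
Step 3: Calculate the exponent: -Eₐ/(RT) = -66000/(8.314 × 349) = -22.74618
Step 4: k = 6.93e+09 × exp(-22.74618)
Step 5: k = 6.93e+09 × 1.32269e-10 = 9.1662e-01 s⁻¹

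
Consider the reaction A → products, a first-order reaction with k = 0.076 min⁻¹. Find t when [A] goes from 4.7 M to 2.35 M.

9.12 min

Step 1: For first-order: t = ln([A]₀/[A])/k
Step 2: t = ln(4.7/2.35)/0.076
Step 3: t = ln(2)/0.076
Step 4: t = 0.6931/0.076 = 9.12 min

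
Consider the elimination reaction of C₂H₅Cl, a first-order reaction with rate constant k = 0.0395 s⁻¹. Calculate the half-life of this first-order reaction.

17.55 s

Step 1: For a first-order reaction, t₁/₂ = ln(2)/k
Step 2: t₁/₂ = ln(2)/0.0395
Step 3: t₁/₂ = 0.6931/0.0395 = 17.55 s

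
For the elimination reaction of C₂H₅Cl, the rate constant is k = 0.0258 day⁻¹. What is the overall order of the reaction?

first order (1)

Step 1: The units of k for an nth-order reaction are (concentration)^(1-n)·(time)⁻¹.
Step 2: Here k has units day⁻¹, so the concentration exponent is 0.
Step 3: 1 - n = 0 ⇒ n = 1. The reaction is first order.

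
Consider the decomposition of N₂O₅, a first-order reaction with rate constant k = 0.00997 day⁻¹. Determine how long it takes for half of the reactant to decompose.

69.52 day

Step 1: For a first-order reaction, t₁/₂ = ln(2)/k
Step 2: t₁/₂ = ln(2)/0.00997
Step 3: t₁/₂ = 0.6931/0.00997 = 69.52 day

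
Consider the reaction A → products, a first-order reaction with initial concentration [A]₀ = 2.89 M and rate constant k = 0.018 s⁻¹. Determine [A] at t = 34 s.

1.567 M

Step 1: For a first-order reaction: [A] = [A]₀ × e^(-kt)
Step 2: [A] = 2.89 × e^(-0.018 × 34)
Step 3: [A] = 2.89 × e^(-0.612)
Step 4: [A] = 2.89 × 0.542265 = 1.567 M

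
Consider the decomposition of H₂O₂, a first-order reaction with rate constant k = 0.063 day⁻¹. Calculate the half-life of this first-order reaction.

11 day

Step 1: For a first-order reaction, t₁/₂ = ln(2)/k
Step 2: t₁/₂ = ln(2)/0.063
Step 3: t₁/₂ = 0.6931/0.063 = 11 day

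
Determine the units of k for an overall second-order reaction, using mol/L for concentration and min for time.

(mol/L)⁻¹·min⁻¹

Step 1: For overall order n, rate = k × (concentration)^n.
Step 2: Rate has units mol/L·min⁻¹; concentration term has units (mol/L)^2.
Step 3: k = rate / (concentration)^n, so units of k = (mol/L)^(1-2)·min⁻¹ = (mol/L)⁻¹·min⁻¹.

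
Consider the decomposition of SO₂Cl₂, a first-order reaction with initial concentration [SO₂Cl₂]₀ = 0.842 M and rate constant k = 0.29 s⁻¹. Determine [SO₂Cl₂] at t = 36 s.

2.462e-05 M

Step 1: For a first-order reaction: [SO₂Cl₂] = [SO₂Cl₂]₀ × e^(-kt)
Step 2: [SO₂Cl₂] = 0.842 × e^(-0.29 × 36)
Step 3: [SO₂Cl₂] = 0.842 × e^(-10.44)
Step 4: [SO₂Cl₂] = 0.842 × 2.92392e-05 = 2.462e-05 M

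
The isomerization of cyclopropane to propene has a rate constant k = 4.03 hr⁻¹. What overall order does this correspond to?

first order (1)

Step 1: The units of k for an nth-order reaction are (concentration)^(1-n)·(time)⁻¹.
Step 2: Here k has units hr⁻¹, so the concentration exponent is 0.
Step 3: 1 - n = 0 ⇒ n = 1. The reaction is first order.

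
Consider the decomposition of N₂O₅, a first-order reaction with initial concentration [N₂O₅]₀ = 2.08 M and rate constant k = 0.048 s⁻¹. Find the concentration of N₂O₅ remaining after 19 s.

0.8356 M

Step 1: For a first-order reaction: [N₂O₅] = [N₂O₅]₀ × e^(-kt)
Step 2: [N₂O₅] = 2.08 × e^(-0.048 × 19)
Step 3: [N₂O₅] = 2.08 × e^(-0.912)
Step 4: [N₂O₅] = 2.08 × 0.40172 = 0.8356 M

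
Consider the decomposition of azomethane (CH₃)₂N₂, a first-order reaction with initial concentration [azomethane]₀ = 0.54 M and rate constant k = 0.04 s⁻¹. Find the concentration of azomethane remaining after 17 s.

0.2736 M

Step 1: For a first-order reaction: [azomethane] = [azomethane]₀ × e^(-kt)
Step 2: [azomethane] = 0.54 × e^(-0.04 × 17)
Step 3: [azomethane] = 0.54 × e^(-0.68)
Step 4: [azomethane] = 0.54 × 0.506617 = 0.2736 M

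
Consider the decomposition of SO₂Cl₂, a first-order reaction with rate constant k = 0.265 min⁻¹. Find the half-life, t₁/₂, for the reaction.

2.616 min

Step 1: For a first-order reaction, t₁/₂ = ln(2)/k
Step 2: t₁/₂ = ln(2)/0.265
Step 3: t₁/₂ = 0.6931/0.265 = 2.616 min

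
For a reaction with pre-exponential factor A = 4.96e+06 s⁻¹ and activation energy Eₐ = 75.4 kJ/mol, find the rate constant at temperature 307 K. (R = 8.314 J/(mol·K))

7.35e-07 s⁻¹

Step 1: Use the Arrhenius equation: k = A × exp(-Eₐ/RT)
Step 2: Convert Eₐ to J/mol: 75.4 kJ/mol = 75400 J/mol
Step 3: Calculate the exponent: -Eₐ/(RT) = -75400/(8.314 × 307) = -29.54085
Step 4: k = 4.96e+06 × exp(-29.54085)
Step 5: k = 4.96e+06 × 1.48106e-13 = 7.3461e-07 s⁻¹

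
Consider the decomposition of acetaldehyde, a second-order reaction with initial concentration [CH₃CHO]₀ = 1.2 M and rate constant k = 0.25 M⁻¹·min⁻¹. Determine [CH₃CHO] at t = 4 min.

0.5455 M

Step 1: For a second-order reaction: 1/[CH₃CHO] = 1/[CH₃CHO]₀ + kt
Step 2: 1/[CH₃CHO] = 1/1.2 + 0.25 × 4
Step 3: 1/[CH₃CHO] = 0.8333 + 1 = 1.833
Step 4: [CH₃CHO] = 1/1.833 = 0.5455 M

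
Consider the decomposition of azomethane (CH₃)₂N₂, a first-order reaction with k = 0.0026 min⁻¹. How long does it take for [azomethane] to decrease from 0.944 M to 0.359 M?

371.8 min

Step 1: For first-order: t = ln([azomethane]₀/[azomethane])/k
Step 2: t = ln(0.944/0.359)/0.0026
Step 3: t = ln(2.63)/0.0026
Step 4: t = 0.9668/0.0026 = 371.8 min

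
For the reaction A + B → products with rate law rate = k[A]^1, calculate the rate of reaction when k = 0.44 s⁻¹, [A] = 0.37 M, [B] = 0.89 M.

0.1628 M/s

Step 1: The rate law is rate = k[A]^1
Step 2: Note that the rate does not depend on [B] (zero order in B).
Step 3: rate = 0.44 × (0.37)^1 = 0.1628 M/s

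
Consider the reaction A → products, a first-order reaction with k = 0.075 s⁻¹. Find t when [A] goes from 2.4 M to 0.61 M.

18.26 s

Step 1: For first-order: t = ln([A]₀/[A])/k
Step 2: t = ln(2.4/0.61)/0.075
Step 3: t = ln(3.934)/0.075
Step 4: t = 1.37/0.075 = 18.26 s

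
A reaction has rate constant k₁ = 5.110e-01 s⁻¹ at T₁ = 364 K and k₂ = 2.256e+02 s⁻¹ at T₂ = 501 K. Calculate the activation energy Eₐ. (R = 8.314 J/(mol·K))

67.4 kJ/mol

Step 1: Use the two-temperature Arrhenius form: ln(k₂/k₁) = -Eₐ/R × (1/T₂ - 1/T₁)
Step 2: ln(k₂/k₁) = ln(2.256e+02/5.110e-01) = ln(441.487) = 6.09015
Step 3: 1/T₂ - 1/T₁ = 1/501 - 1/364 = -7.512448e-04 K⁻¹
Step 4: Eₐ = -R × ln(k₂/k₁) / (1/T₂ - 1/T₁) = -8.314 × 6.09015 / -7.512448e-04
Step 5: Eₐ = 6.7399e+04 J/mol = 67.4 kJ/mol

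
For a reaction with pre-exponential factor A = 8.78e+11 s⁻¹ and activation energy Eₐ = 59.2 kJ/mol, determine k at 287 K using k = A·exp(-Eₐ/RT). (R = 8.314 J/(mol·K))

1.47e+01 s⁻¹

Step 1: Use the Arrhenius equation: k = A × exp(-Eₐ/RT)
Step 2: Convert Eₐ to J/mol: 59.2 kJ/mol = 59200 J/mol
Step 3: Calculate the exponent: -Eₐ/(RT) = -59200/(8.314 × 287) = -24.81017
Step 4: k = 8.78e+11 × exp(-24.81017)
Step 5: k = 8.78e+11 × 1.67911e-11 = 1.4743e+01 s⁻¹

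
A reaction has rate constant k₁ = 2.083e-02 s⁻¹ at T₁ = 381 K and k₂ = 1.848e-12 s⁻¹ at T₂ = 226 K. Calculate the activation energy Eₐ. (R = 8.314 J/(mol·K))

106.9 kJ/mol

Step 1: Use the two-temperature Arrhenius form: ln(k₂/k₁) = -Eₐ/R × (1/T₂ - 1/T₁)
Step 2: ln(k₂/k₁) = ln(1.848e-12/2.083e-02) = ln(8.87182e-11) = -23.1456
Step 3: 1/T₂ - 1/T₁ = 1/226 - 1/381 = 1.800107e-03 K⁻¹
Step 4: Eₐ = -R × ln(k₂/k₁) / (1/T₂ - 1/T₁) = -8.314 × -23.1456 / 1.800107e-03
Step 5: Eₐ = 1.0690e+05 J/mol = 106.9 kJ/mol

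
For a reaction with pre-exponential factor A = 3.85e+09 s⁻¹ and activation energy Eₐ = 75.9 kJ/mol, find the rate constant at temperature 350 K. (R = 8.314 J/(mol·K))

1.81e-02 s⁻¹

Step 1: Use the Arrhenius equation: k = A × exp(-Eₐ/RT)
Step 2: Convert Eₐ to J/mol: 75.9 kJ/mol = 75900 J/mol
Step 3: Calculate the exponent: -Eₐ/(RT) = -75900/(8.314 × 350) = -26.08337
Step 4: k = 3.85e+09 × exp(-26.08337)
Step 5: k = 3.85e+09 × 4.70042e-12 = 1.8097e-02 s⁻¹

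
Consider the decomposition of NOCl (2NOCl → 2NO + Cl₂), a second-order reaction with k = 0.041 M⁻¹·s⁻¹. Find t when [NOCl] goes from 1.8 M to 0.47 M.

38.34 s

Step 1: For second-order: t = (1/[NOCl] - 1/[NOCl]₀)/k
Step 2: t = (1/0.47 - 1/1.8)/0.041
Step 3: t = (2.128 - 0.5556)/0.041
Step 4: t = 1.572/0.041 = 38.34 s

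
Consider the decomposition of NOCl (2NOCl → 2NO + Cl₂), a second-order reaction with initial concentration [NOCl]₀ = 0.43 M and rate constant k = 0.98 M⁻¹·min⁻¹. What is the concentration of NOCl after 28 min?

0.0336 M

Step 1: For a second-order reaction: 1/[NOCl] = 1/[NOCl]₀ + kt
Step 2: 1/[NOCl] = 1/0.43 + 0.98 × 28
Step 3: 1/[NOCl] = 2.326 + 27.44 = 29.77
Step 4: [NOCl] = 1/29.77 = 0.0336 M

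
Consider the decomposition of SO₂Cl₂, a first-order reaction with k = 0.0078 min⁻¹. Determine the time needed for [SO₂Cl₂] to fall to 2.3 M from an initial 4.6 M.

88.87 min

Step 1: For first-order: t = ln([SO₂Cl₂]₀/[SO₂Cl₂])/k
Step 2: t = ln(4.6/2.3)/0.0078
Step 3: t = ln(2)/0.0078
Step 4: t = 0.6931/0.0078 = 88.87 min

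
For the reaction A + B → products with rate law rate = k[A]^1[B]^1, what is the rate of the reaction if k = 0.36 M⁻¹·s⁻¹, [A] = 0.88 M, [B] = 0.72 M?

0.2281 M/s

Step 1: The rate law is rate = k[A]^1[B]^1
Step 2: Substitute: rate = 0.36 × (0.88)^1 × (0.72)^1
Step 3: rate = 0.36 × 0.88 × 0.72 = 0.228096 M/s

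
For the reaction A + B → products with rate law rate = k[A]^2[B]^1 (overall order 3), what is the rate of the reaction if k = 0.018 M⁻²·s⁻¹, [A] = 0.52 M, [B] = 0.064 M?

0.0003115 M/s

Step 1: The rate law is rate = k[A]^2[B]^1, overall order = 2+1 = 3
Step 2: Substitute values: rate = 0.018 × (0.52)^2 × (0.064)^1
Step 3: rate = 0.018 × 0.2704 × 0.064 = 0.000311501 M/s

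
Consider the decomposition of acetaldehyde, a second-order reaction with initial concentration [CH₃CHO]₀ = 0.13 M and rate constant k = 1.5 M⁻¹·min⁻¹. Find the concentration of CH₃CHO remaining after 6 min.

0.05991 M

Step 1: For a second-order reaction: 1/[CH₃CHO] = 1/[CH₃CHO]₀ + kt
Step 2: 1/[CH₃CHO] = 1/0.13 + 1.5 × 6
Step 3: 1/[CH₃CHO] = 7.692 + 9 = 16.69
Step 4: [CH₃CHO] = 1/16.69 = 0.05991 M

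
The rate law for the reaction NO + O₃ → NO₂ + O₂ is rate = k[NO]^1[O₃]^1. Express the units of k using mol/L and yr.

(mol/L)⁻¹·yr⁻¹

Step 1: Overall order = 1 + 1 = 2.
Step 2: rate has units mol/L·yr⁻¹; [NO]^1[O₃]^1 has units (mol/L)^2.
Step 3: k = rate/([NO]^1[O₃]^1), so units of k = (mol/L)^(1-2)·yr⁻¹ = (mol/L)⁻¹·yr⁻¹.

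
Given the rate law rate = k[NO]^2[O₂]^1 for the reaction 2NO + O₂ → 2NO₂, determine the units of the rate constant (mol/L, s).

(mol/L)⁻²·s⁻¹

Step 1: Overall order = 2 + 1 = 3.
Step 2: rate has units mol/L·s⁻¹; [NO]^2[O₂]^1 has units (mol/L)^3.
Step 3: k = rate/([NO]^2[O₂]^1), so units of k = (mol/L)^(1-3)·s⁻¹ = (mol/L)⁻²·s⁻¹.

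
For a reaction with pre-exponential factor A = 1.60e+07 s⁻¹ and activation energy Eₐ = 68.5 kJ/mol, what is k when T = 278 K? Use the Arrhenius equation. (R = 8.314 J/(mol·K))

2.15e-06 s⁻¹

Step 1: Use the Arrhenius equation: k = A × exp(-Eₐ/RT)
Step 2: Convert Eₐ to J/mol: 68.5 kJ/mol = 68500 J/mol
Step 3: Calculate the exponent: -Eₐ/(RT) = -68500/(8.314 × 278) = -29.63710
Step 4: k = 1.60e+07 × exp(-29.63710)
Step 5: k = 1.60e+07 × 1.34515e-13 = 2.1522e-06 s⁻¹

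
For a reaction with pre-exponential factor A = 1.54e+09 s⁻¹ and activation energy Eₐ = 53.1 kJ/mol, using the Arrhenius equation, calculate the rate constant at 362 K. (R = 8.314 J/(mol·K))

3.35e+01 s⁻¹

Step 1: Use the Arrhenius equation: k = A × exp(-Eₐ/RT)
Step 2: Convert Eₐ to J/mol: 53.1 kJ/mol = 53100 J/mol
Step 3: Calculate the exponent: -Eₐ/(RT) = -53100/(8.314 × 362) = -17.64314
Step 4: k = 1.54e+09 × exp(-17.64314)
Step 5: k = 1.54e+09 × 2.17611e-08 = 3.3512e+01 s⁻¹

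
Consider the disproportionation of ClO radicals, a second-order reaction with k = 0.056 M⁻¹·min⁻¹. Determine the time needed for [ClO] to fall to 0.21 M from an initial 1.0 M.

67.18 min

Step 1: For second-order: t = (1/[ClO] - 1/[ClO]₀)/k
Step 2: t = (1/0.21 - 1/1.0)/0.056
Step 3: t = (4.762 - 1)/0.056
Step 4: t = 3.762/0.056 = 67.18 min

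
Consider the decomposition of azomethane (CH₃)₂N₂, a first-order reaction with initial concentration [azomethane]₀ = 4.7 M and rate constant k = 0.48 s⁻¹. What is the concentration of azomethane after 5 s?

0.4264 M

Step 1: For a first-order reaction: [azomethane] = [azomethane]₀ × e^(-kt)
Step 2: [azomethane] = 4.7 × e^(-0.48 × 5)
Step 3: [azomethane] = 4.7 × e^(-2.4)
Step 4: [azomethane] = 4.7 × 0.090718 = 0.4264 M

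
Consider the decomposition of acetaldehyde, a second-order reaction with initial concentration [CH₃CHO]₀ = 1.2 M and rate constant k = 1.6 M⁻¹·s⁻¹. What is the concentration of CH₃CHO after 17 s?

0.03567 M

Step 1: For a second-order reaction: 1/[CH₃CHO] = 1/[CH₃CHO]₀ + kt
Step 2: 1/[CH₃CHO] = 1/1.2 + 1.6 × 17
Step 3: 1/[CH₃CHO] = 0.8333 + 27.2 = 28.03
Step 4: [CH₃CHO] = 1/28.03 = 0.03567 M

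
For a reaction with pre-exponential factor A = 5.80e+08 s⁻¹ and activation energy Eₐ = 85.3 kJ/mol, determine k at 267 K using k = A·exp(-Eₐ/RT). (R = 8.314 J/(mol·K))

1.19e-08 s⁻¹

Step 1: Use the Arrhenius equation: k = A × exp(-Eₐ/RT)
Step 2: Convert Eₐ to J/mol: 85.3 kJ/mol = 85300 J/mol
Step 3: Calculate the exponent: -Eₐ/(RT) = -85300/(8.314 × 267) = -38.42623
Step 4: k = 5.80e+08 × exp(-38.42623)
Step 5: k = 5.80e+08 × 2.04975e-17 = 1.1889e-08 s⁻¹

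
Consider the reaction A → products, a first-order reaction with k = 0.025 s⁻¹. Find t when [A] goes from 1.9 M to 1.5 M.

9.456 s

Step 1: For first-order: t = ln([A]₀/[A])/k
Step 2: t = ln(1.9/1.5)/0.025
Step 3: t = ln(1.267)/0.025
Step 4: t = 0.2364/0.025 = 9.456 s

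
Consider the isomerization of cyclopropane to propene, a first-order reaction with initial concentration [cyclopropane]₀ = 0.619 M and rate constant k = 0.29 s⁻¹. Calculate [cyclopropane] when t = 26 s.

0.0003289 M

Step 1: For a first-order reaction: [cyclopropane] = [cyclopropane]₀ × e^(-kt)
Step 2: [cyclopropane] = 0.619 × e^(-0.29 × 26)
Step 3: [cyclopropane] = 0.619 × e^(-7.54)
Step 4: [cyclopropane] = 0.619 × 0.000531398 = 0.0003289 M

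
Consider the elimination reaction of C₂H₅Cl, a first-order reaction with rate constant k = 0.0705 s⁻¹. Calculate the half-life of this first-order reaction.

9.832 s

Step 1: For a first-order reaction, t₁/₂ = ln(2)/k
Step 2: t₁/₂ = ln(2)/0.0705
Step 3: t₁/₂ = 0.6931/0.0705 = 9.832 s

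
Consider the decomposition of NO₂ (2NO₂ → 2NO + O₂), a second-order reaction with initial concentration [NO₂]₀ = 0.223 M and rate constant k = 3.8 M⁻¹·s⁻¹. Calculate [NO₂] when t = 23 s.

0.01088 M

Step 1: For a second-order reaction: 1/[NO₂] = 1/[NO₂]₀ + kt
Step 2: 1/[NO₂] = 1/0.223 + 3.8 × 23
Step 3: 1/[NO₂] = 4.484 + 87.4 = 91.88
Step 4: [NO₂] = 1/91.88 = 0.01088 M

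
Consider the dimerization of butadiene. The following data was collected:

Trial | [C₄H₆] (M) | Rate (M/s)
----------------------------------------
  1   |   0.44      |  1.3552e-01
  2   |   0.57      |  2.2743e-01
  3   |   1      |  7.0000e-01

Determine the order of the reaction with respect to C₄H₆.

second order (2)

Step 1: Compare trials to find order n where rate₂/rate₁ = ([C₄H₆]₂/[C₄H₆]₁)^n
Step 2: rate₂/rate₁ = 2.2743e-01/1.3552e-01 = 1.678
Step 3: [C₄H₆]₂/[C₄H₆]₁ = 0.57/0.44 = 1.295
Step 4: n = ln(1.678)/ln(1.295) = 2.00 ≈ 2
Step 5: The reaction is second order in C₄H₆.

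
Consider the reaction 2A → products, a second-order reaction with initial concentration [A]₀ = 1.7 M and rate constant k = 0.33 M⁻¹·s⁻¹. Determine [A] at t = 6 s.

0.3894 M

Step 1: For a second-order reaction: 1/[A] = 1/[A]₀ + kt
Step 2: 1/[A] = 1/1.7 + 0.33 × 6
Step 3: 1/[A] = 0.5882 + 1.98 = 2.568
Step 4: [A] = 1/2.568 = 0.3894 M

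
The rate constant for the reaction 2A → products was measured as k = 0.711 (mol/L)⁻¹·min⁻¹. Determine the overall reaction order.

second order (2)

Step 1: The units of k for an nth-order reaction are (concentration)^(1-n)·(time)⁻¹.
Step 2: Here k has units (mol/L)⁻¹·min⁻¹, so the concentration exponent is -1.
Step 3: 1 - n = -1 ⇒ n = 2. The reaction is second order.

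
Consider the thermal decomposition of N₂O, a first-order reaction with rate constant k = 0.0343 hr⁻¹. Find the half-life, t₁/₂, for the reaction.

20.21 hr

Step 1: For a first-order reaction, t₁/₂ = ln(2)/k
Step 2: t₁/₂ = ln(2)/0.0343
Step 3: t₁/₂ = 0.6931/0.0343 = 20.21 hr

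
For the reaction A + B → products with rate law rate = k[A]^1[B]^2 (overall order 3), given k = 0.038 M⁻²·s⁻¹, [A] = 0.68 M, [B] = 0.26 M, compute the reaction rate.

0.001747 M/s

Step 1: The rate law is rate = k[A]^1[B]^2, overall order = 1+2 = 3
Step 2: Substitute values: rate = 0.038 × (0.68)^1 × (0.26)^2
Step 3: rate = 0.038 × 0.68 × 0.0676 = 0.00174678 M/s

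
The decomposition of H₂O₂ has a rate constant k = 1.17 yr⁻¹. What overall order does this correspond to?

first order (1)

Step 1: The units of k for an nth-order reaction are (concentration)^(1-n)·(time)⁻¹.
Step 2: Here k has units yr⁻¹, so the concentration exponent is 0.
Step 3: 1 - n = 0 ⇒ n = 1. The reaction is first order.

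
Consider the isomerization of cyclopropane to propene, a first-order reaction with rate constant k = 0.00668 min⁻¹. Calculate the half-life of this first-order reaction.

103.8 min

Step 1: For a first-order reaction, t₁/₂ = ln(2)/k
Step 2: t₁/₂ = ln(2)/0.00668
Step 3: t₁/₂ = 0.6931/0.00668 = 103.8 min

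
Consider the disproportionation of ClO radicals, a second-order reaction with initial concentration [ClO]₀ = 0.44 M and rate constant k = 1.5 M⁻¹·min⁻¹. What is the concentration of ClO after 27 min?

0.02338 M

Step 1: For a second-order reaction: 1/[ClO] = 1/[ClO]₀ + kt
Step 2: 1/[ClO] = 1/0.44 + 1.5 × 27
Step 3: 1/[ClO] = 2.273 + 40.5 = 42.77
Step 4: [ClO] = 1/42.77 = 0.02338 M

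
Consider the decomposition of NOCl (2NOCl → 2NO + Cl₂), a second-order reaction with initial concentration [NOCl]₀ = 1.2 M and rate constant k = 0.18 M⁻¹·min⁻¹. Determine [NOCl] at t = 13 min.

0.3151 M

Step 1: For a second-order reaction: 1/[NOCl] = 1/[NOCl]₀ + kt
Step 2: 1/[NOCl] = 1/1.2 + 0.18 × 13
Step 3: 1/[NOCl] = 0.8333 + 2.34 = 3.173
Step 4: [NOCl] = 1/3.173 = 0.3151 M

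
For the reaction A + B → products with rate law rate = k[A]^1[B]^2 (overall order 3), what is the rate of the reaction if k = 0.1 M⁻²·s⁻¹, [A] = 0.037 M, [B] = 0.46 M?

0.0007829 M/s

Step 1: The rate law is rate = k[A]^1[B]^2, overall order = 1+2 = 3
Step 2: Substitute values: rate = 0.1 × (0.037)^1 × (0.46)^2
Step 3: rate = 0.1 × 0.037 × 0.2116 = 0.00078292 M/s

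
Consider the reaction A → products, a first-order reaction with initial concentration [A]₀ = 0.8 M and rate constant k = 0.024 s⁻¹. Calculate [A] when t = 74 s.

0.1355 M

Step 1: For a first-order reaction: [A] = [A]₀ × e^(-kt)
Step 2: [A] = 0.8 × e^(-0.024 × 74)
Step 3: [A] = 0.8 × e^(-1.776)
Step 4: [A] = 0.8 × 0.169314 = 0.1355 M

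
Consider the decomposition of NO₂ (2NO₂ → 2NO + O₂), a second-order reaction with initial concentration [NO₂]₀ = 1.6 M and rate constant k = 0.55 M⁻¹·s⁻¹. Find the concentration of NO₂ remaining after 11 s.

0.1498 M

Step 1: For a second-order reaction: 1/[NO₂] = 1/[NO₂]₀ + kt
Step 2: 1/[NO₂] = 1/1.6 + 0.55 × 11
Step 3: 1/[NO₂] = 0.625 + 6.05 = 6.675
Step 4: [NO₂] = 1/6.675 = 0.1498 M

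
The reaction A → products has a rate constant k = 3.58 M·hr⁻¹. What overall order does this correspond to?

zeroth order (0)

Step 1: The units of k for an nth-order reaction are (concentration)^(1-n)·(time)⁻¹.
Step 2: Here k has units M·hr⁻¹, so the concentration exponent is 1.
Step 3: 1 - n = 1 ⇒ n = 0. The reaction is zeroth order.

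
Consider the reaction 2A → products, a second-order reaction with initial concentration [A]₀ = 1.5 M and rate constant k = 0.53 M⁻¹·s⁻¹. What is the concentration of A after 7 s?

0.2285 M

Step 1: For a second-order reaction: 1/[A] = 1/[A]₀ + kt
Step 2: 1/[A] = 1/1.5 + 0.53 × 7
Step 3: 1/[A] = 0.6667 + 3.71 = 4.377
Step 4: [A] = 1/4.377 = 0.2285 M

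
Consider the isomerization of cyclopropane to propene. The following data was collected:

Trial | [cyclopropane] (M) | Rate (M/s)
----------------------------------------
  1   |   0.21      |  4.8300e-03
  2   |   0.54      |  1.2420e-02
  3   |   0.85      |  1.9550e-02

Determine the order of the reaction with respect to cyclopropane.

first order (1)

Step 1: Compare trials to find order n where rate₂/rate₁ = ([cyclopropane]₂/[cyclopropane]₁)^n
Step 2: rate₂/rate₁ = 1.2420e-02/4.8300e-03 = 2.571
Step 3: [cyclopropane]₂/[cyclopropane]₁ = 0.54/0.21 = 2.571
Step 4: n = ln(2.571)/ln(2.571) = 1.00 ≈ 1
Step 5: The reaction is first order in cyclopropane.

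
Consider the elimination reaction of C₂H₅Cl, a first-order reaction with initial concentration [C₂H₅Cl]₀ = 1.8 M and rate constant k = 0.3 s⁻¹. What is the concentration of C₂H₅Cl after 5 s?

0.4016 M

Step 1: For a first-order reaction: [C₂H₅Cl] = [C₂H₅Cl]₀ × e^(-kt)
Step 2: [C₂H₅Cl] = 1.8 × e^(-0.3 × 5)
Step 3: [C₂H₅Cl] = 1.8 × e^(-1.5)
Step 4: [C₂H₅Cl] = 1.8 × 0.22313 = 0.4016 M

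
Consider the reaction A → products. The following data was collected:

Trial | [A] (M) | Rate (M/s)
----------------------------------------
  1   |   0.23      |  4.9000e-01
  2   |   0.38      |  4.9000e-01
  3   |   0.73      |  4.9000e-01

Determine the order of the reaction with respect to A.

zeroth order (0)

Step 1: Compare trials - when concentration changes, rate stays constant.
Step 2: rate₂/rate₁ = 4.9000e-01/4.9000e-01 = 1
Step 3: [A]₂/[A]₁ = 0.38/0.23 = 1.652
Step 4: Since rate ratio ≈ (conc ratio)^0, the reaction is zeroth order.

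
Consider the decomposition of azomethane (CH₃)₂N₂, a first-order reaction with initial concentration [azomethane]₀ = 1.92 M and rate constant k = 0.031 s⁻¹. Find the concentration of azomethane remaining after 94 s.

0.1042 M

Step 1: For a first-order reaction: [azomethane] = [azomethane]₀ × e^(-kt)
Step 2: [azomethane] = 1.92 × e^(-0.031 × 94)
Step 3: [azomethane] = 1.92 × e^(-2.914)
Step 4: [azomethane] = 1.92 × 0.0542583 = 0.1042 M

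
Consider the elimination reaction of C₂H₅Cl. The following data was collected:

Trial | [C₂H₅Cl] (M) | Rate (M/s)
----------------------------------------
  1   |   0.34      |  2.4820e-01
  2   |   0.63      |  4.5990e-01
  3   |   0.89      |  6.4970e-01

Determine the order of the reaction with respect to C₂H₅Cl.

first order (1)

Step 1: Compare trials to find order n where rate₂/rate₁ = ([C₂H₅Cl]₂/[C₂H₅Cl]₁)^n
Step 2: rate₂/rate₁ = 4.5990e-01/2.4820e-01 = 1.853
Step 3: [C₂H₅Cl]₂/[C₂H₅Cl]₁ = 0.63/0.34 = 1.853
Step 4: n = ln(1.853)/ln(1.853) = 1.00 ≈ 1
Step 5: The reaction is first order in C₂H₅Cl.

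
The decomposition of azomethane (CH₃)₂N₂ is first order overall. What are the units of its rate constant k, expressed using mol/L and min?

min⁻¹

Step 1: For overall order n, rate = k × (concentration)^n.
Step 2: Rate has units mol/L·min⁻¹; concentration term has units (mol/L)^1.
Step 3: k = rate / (concentration)^n, so units of k = (mol/L)^(1-1)·min⁻¹ = min⁻¹.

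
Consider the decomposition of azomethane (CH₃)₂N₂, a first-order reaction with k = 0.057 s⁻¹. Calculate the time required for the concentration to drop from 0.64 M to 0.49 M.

4.685 s

Step 1: For first-order: t = ln([azomethane]₀/[azomethane])/k
Step 2: t = ln(0.64/0.49)/0.057
Step 3: t = ln(1.306)/0.057
Step 4: t = 0.2671/0.057 = 4.685 s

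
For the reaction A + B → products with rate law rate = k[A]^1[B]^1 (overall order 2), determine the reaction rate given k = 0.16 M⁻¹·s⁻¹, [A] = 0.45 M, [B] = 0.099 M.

0.007128 M/s

Step 1: The rate law is rate = k[A]^1[B]^1, overall order = 1+1 = 2
Step 2: Substitute values: rate = 0.16 × (0.45)^1 × (0.099)^1
Step 3: rate = 0.16 × 0.45 × 0.099 = 0.007128 M/s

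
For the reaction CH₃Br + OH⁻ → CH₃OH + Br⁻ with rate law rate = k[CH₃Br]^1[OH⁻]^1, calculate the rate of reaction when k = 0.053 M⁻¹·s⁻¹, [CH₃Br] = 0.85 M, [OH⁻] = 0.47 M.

0.02117 M/s

Step 1: The rate law is rate = k[CH₃Br]^1[OH⁻]^1
Step 2: Substitute: rate = 0.053 × (0.85)^1 × (0.47)^1
Step 3: rate = 0.053 × 0.85 × 0.47 = 0.0211735 M/s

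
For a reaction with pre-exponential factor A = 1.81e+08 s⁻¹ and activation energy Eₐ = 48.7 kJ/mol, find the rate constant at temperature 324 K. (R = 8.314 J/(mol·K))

2.55e+00 s⁻¹

Step 1: Use the Arrhenius equation: k = A × exp(-Eₐ/RT)
Step 2: Convert Eₐ to J/mol: 48.7 kJ/mol = 48700 J/mol
Step 3: Calculate the exponent: -Eₐ/(RT) = -48700/(8.314 × 324) = -18.07898
Step 4: k = 1.81e+08 × exp(-18.07898)
Step 5: k = 1.81e+08 × 1.40734e-08 = 2.5473e+00 s⁻¹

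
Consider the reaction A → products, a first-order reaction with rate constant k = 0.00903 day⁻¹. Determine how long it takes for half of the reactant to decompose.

76.76 day

Step 1: For a first-order reaction, t₁/₂ = ln(2)/k
Step 2: t₁/₂ = ln(2)/0.00903
Step 3: t₁/₂ = 0.6931/0.00903 = 76.76 day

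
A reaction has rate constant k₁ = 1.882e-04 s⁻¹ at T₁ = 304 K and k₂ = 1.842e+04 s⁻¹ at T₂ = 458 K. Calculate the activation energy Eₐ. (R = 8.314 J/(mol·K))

138.3 kJ/mol

Step 1: Use the two-temperature Arrhenius form: ln(k₂/k₁) = -Eₐ/R × (1/T₂ - 1/T₁)
Step 2: ln(k₂/k₁) = ln(1.842e+04/1.882e-04) = ln(9.78746e+07) = 18.3992
Step 3: 1/T₂ - 1/T₁ = 1/458 - 1/304 = -1.106068e-03 K⁻¹
Step 4: Eₐ = -R × ln(k₂/k₁) / (1/T₂ - 1/T₁) = -8.314 × 18.3992 / -1.106068e-03
Step 5: Eₐ = 1.3830e+05 J/mol = 138.3 kJ/mol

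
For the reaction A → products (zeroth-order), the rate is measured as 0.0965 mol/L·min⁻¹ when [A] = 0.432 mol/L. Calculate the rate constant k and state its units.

0.0965 mol/L·min⁻¹

Step 1: For a zeroth-order reaction, rate = k (independent of concentration).
Step 2: k = rate = 0.0965 mol/L·min⁻¹.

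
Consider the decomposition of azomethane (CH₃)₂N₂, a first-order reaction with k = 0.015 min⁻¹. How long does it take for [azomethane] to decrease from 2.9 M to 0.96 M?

73.7 min

Step 1: For first-order: t = ln([azomethane]₀/[azomethane])/k
Step 2: t = ln(2.9/0.96)/0.015
Step 3: t = ln(3.021)/0.015
Step 4: t = 1.106/0.015 = 73.7 min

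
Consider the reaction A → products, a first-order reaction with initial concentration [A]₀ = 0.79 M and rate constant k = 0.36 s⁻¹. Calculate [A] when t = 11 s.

0.01506 M

Step 1: For a first-order reaction: [A] = [A]₀ × e^(-kt)
Step 2: [A] = 0.79 × e^(-0.36 × 11)
Step 3: [A] = 0.79 × e^(-3.96)
Step 4: [A] = 0.79 × 0.0190631 = 0.01506 M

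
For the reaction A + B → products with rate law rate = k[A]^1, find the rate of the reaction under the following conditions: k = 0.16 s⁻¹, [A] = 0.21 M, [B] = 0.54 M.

0.0336 M/s

Step 1: The rate law is rate = k[A]^1
Step 2: Note that the rate does not depend on [B] (zero order in B).
Step 3: rate = 0.16 × (0.21)^1 = 0.0336 M/s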